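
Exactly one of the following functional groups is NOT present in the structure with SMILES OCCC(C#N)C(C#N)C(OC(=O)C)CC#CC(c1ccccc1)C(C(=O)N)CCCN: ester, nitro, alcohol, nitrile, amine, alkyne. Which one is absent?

alkyne: present (C≡C — C≡C triple bond → alkyne).
amine: present (CH2NH2 — –NH2 on an sp³ carbon with no adjacent C=O → amine).
ester: present (CH(OCOCH3) — pendant –OC(=O)CH3: an acyloxy group → ester).
nitrile: present (CH(CN) — pendant –C≡N: nitrile).
alcohol: present (HOCH2 — HO– on an sp³ carbon → alcohol).
nitro: no segment matches this pattern.

nitro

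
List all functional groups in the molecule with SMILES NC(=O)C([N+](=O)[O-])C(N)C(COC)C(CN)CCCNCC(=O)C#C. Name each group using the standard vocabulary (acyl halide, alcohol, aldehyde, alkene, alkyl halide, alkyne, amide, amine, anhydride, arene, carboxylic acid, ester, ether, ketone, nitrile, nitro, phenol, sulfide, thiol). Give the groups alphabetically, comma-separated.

Taking each segment in turn:
  H2NCO: –C(=O)NH2: carbonyl C bonded to C and to N → amide (the N is not a separate amine).
  CH(NO2): –NO2 on an sp³ carbon → nitro (the N=O is not a carbonyl).
  CH(NH2): –NH2 on an sp³ carbon with no adjacent C=O → amine.
  CH(CH2OCH3): pendant –CH2OCH3: C–O–C linkage → ether.
  CH(CH2NH2): pendant –CH2NH2: N on sp³ C, no adjacent C=O → amine.
  CH2NHCH2: C–N–C with sp³ carbons and no adjacent C=O → amine (secondary).
  CO: –C(=O)– with carbon on both sides → ketone.
  C≡CH: C≡C triple bond → alkyne.

alkyne, amide, amine, ether, ketone, nitro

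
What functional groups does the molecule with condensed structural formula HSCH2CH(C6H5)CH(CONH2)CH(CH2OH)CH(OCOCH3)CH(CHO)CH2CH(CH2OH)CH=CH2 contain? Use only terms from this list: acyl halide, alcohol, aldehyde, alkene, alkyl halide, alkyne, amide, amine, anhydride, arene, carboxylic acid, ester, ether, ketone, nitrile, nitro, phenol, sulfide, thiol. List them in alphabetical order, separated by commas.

alcohol, aldehyde, alkene, amide, arene, ester, thiol

Reading the structure from left to right:
  HSCH2: –SH on an sp³ carbon → thiol.
  CH(C6H5): pendant –C6H5: benzene ring → arene.
  CH(CONH2): pendant –CONH2: carbonyl C bonded to C and N → amide.
  CH(CH2OH): pendant –CH2OH on an sp³ backbone C → alcohol.
  CH(OCOCH3): pendant –OC(=O)CH3: an acyloxy group → ester.
  CH(CHO): pendant –CHO: carbonyl C bonded to C and H → aldehyde.
  CH(CH2OH): pendant –CH2OH on an sp³ backbone C → alcohol.
  CH=CH2: C=C double bond → alkene.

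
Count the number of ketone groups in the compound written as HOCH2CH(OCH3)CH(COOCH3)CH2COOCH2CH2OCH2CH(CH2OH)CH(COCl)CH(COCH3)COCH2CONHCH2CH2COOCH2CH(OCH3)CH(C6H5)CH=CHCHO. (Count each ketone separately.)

2

Reading the structure from left to right:
  HOCH2: HO– on an sp³ carbon → alcohol.
  CH(OCH3): pendant –OCH3: C–O–C with sp³ C, no adjacent C=O → ether.
  CH(COOCH3): pendant –COOCH3: carbonyl C bonded to C and –OCH3 → ester.
  CH2COOCH2: –C(=O)–O–C with C on the carbonyl side → ester.
  CH2OCH2: C–O–C with sp³ carbons on both sides and no adjacent C=O → ether.
  CH(CH2OH): pendant –CH2OH on an sp³ backbone C → alcohol.
  CH(COCl): pendant –C(=O)X: carbonyl C bonded to C and halogen → acyl halide.
  CH(COCH3): pendant –COCH3: carbonyl C bonded to two carbons → ketone.
  CO: –C(=O)– with carbon on both sides → ketone.
  CH2CONHCH2: –C(=O)–N– linkage → amide (the N is not an amine).
  CH2COOCH2: –C(=O)–O–C with C on the carbonyl side → ester.
  CH(OCH3): pendant –OCH3: C–O–C with sp³ C, no adjacent C=O → ether.
  CH(C6H5): pendant –C6H5: benzene ring → arene.
  CH=CH: C=C double bond → alkene.
  CHO: terminal –CHO: carbonyl C bonded to H and C → aldehyde.
Ketone appears at: CH(COCH3), CO → 2.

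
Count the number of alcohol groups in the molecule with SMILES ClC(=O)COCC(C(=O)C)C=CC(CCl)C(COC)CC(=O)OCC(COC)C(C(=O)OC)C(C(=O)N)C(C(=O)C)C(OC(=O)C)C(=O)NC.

0

Working along the chain:
  ClCO: –C(=O)Cl: carbonyl C bonded to C and to a halogen → acyl halide (not alkyl halide).
  CH2OCH2: C–O–C with sp³ carbons on both sides and no adjacent C=O → ether.
  CH(COCH3): pendant –COCH3: carbonyl C bonded to two carbons → ketone.
  CH=CH: C=C double bond → alkene.
  CH(CH2Cl): pendant –CH2X: halogen on sp³ carbon → alkyl halide.
  CH(CH2OCH3): pendant –CH2OCH3: C–O–C linkage → ether.
  CH2COOCH2: –C(=O)–O–C with C on the carbonyl side → ester.
  CH(CH2OCH3): pendant –CH2OCH3: C–O–C linkage → ether.
  CH(COOCH3): pendant –COOCH3: carbonyl C bonded to C and –OCH3 → ester.
  CH(CONH2): pendant –CONH2: carbonyl C bonded to C and N → amide.
  CH(COCH3): pendant –COCH3: carbonyl C bonded to two carbons → ketone.
  CH(OCOCH3): pendant –OC(=O)CH3: an acyloxy group → ester.
  CONHCH3: –C(=O)NHCH3: carbonyl C bonded to C and to N → amide (the N is not an amine).
No segment is a alcohol: CH2OCH2 is ether, not alcohol; CH(COCH3) is ketone, not alcohol; CH(CH2OCH3) is ether, not alcohol. → 0.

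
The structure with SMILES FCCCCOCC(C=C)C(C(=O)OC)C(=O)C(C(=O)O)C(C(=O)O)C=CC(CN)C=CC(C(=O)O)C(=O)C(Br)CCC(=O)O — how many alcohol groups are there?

Working along the chain:
  FCH2: halogen on an sp³ carbon → alkyl halide.
  CH2OCH2: C–O–C with sp³ carbons on both sides and no adjacent C=O → ether.
  CH(CH=CH2): pendant –CH=CH2: C=C double bond → alkene.
  CH(COOCH3): pendant –COOCH3: carbonyl C bonded to C and –OCH3 → ester.
  CO: –C(=O)– with carbon on both sides → ketone.
  CH(COOH): pendant –COOH: carbonyl C bonded to C and –OH → carboxylic acid.
  CH(COOH): pendant –COOH: carbonyl C bonded to C and –OH → carboxylic acid.
  CH=CH: C=C double bond → alkene.
  CH(CH2NH2): pendant –CH2NH2: N on sp³ C, no adjacent C=O → amine.
  CH=CH: C=C double bond → alkene.
  CH(COOH): pendant –COOH: carbonyl C bonded to C and –OH → carboxylic acid.
  CO: –C(=O)– with carbon on both sides → ketone.
  CH(Br): halogen on an sp³ carbon → alkyl halide.
  COOH: –COOH: carbonyl C bonded to –OH and C → carboxylic acid (the –OH is not a separate alcohol).
No segment is a alcohol: CH2OCH2 is ether, not alcohol; CO is ketone, not alcohol; CH(COOH) is carboxylic acid, not alcohol. → 0.

0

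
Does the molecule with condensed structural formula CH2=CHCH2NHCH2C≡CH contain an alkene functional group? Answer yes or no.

Working along the chain:
  CH2=CH: C=C double bond → alkene.
  CH2NHCH2: C–N–C with sp³ carbons and no adjacent C=O → amine (secondary).
  C≡CH: C≡C triple bond → alkyne.
The CH2=CH segment supplies the alkene: C=C double bond → alkene.

yes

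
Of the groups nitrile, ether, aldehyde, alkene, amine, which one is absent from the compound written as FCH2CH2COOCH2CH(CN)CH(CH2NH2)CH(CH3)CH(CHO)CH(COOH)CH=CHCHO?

aldehyde: present (CH(CHO) — pendant –CHO: carbonyl C bonded to C and H → aldehyde).
alkene: present (CH=CH — C=C double bond → alkene).
amine: present (CH(CH2NH2) — pendant –CH2NH2: N on sp³ C, no adjacent C=O → amine).
nitrile: present (CH(CN) — pendant –C≡N: nitrile).
ether: absent. In CH2COOCH2, the C–O–C oxygen is adjacent to a C=O, so it belongs to an ester, not an ether.

ether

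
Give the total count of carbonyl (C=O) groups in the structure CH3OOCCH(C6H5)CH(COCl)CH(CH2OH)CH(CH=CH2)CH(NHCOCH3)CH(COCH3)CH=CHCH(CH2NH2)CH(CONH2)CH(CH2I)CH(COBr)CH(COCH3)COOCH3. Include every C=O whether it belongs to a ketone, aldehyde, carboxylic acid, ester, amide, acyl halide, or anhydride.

8

CH3OOC: ester, 1 C=O (running total 1).
CH(COCl): acyl halide, 1 C=O (running total 2).
CH(NHCOCH3): amide, 1 C=O (running total 3).
CH(COCH3): ketone, 1 C=O (running total 4).
CH(CONH2): amide, 1 C=O (running total 5).
CH(COBr): acyl halide, 1 C=O (running total 6).
CH(COCH3): ketone, 1 C=O (running total 7).
COOCH3: ester, 1 C=O (running total 8).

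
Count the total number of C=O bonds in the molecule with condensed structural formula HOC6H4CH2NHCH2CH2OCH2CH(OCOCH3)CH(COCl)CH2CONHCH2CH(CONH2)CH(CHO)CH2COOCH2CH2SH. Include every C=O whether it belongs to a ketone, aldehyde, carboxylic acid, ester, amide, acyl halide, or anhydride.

CH(OCOCH3): ester, 1 C=O (running total 1).
CH(COCl): acyl halide, 1 C=O (running total 2).
CH2CONHCH2: amide, 1 C=O (running total 3).
CH(CONH2): amide, 1 C=O (running total 4).
CH(CHO): aldehyde, 1 C=O (running total 5).
CH2COOCH2: ester, 1 C=O (running total 6).

6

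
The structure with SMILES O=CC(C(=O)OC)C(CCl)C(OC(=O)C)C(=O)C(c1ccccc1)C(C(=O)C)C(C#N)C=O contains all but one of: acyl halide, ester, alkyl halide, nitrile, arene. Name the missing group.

nitrile: present (CH(CN) — pendant –C≡N: nitrile).
alkyl halide: present (CH(CH2Cl) — pendant –CH2X: halogen on sp³ carbon → alkyl halide).
ester: present (CH(COOCH3) — pendant –COOCH3: carbonyl C bonded to C and –OCH3 → ester).
arene: present (CH(C6H5) — pendant –C6H5: benzene ring → arene).
acyl halide: no segment matches this pattern.

acyl halide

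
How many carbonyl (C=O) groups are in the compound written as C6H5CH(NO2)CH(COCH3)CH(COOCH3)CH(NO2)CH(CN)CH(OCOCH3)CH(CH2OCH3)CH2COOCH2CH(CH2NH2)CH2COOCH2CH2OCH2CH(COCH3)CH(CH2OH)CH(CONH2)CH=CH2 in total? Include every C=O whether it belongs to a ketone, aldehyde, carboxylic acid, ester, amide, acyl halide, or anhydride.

CH(COCH3): ketone, 1 C=O (running total 1).
CH(COOCH3): ester, 1 C=O (running total 2).
CH(OCOCH3): ester, 1 C=O (running total 3).
CH2COOCH2: ester, 1 C=O (running total 4).
CH2COOCH2: ester, 1 C=O (running total 5).
CH(COCH3): ketone, 1 C=O (running total 6).
CH(CONH2): amide, 1 C=O (running total 7).

7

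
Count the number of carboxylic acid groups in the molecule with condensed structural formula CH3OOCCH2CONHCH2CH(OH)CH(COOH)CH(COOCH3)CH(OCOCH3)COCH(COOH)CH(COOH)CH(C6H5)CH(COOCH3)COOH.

Working along the chain:
  CH3OOC: CH3O–C(=O)–: carbonyl C bonded to C and to –OCH3 → ester (not ketone + ether).
  CH2CONHCH2: –C(=O)–N– linkage → amide (the N is not an amine).
  CH(OH): –OH on an sp³ carbon → alcohol (secondary).
  CH(COOH): pendant –COOH: carbonyl C bonded to C and –OH → carboxylic acid.
  CH(COOCH3): pendant –COOCH3: carbonyl C bonded to C and –OCH3 → ester.
  CH(OCOCH3): pendant –OC(=O)CH3: an acyloxy group → ester.
  CO: –C(=O)– with carbon on both sides → ketone.
  CH(COOH): pendant –COOH: carbonyl C bonded to C and –OH → carboxylic acid.
  CH(COOH): pendant –COOH: carbonyl C bonded to C and –OH → carboxylic acid.
  CH(C6H5): pendant –C6H5: benzene ring → arene.
  CH(COOCH3): pendant –COOCH3: carbonyl C bonded to C and –OCH3 → ester.
  COOH: –COOH: carbonyl C bonded to –OH and C → carboxylic acid (the –OH is not a separate alcohol).
Carboxylic acid appears at: CH(COOH), CH(COOH), CH(COOH), COOH → 4.

4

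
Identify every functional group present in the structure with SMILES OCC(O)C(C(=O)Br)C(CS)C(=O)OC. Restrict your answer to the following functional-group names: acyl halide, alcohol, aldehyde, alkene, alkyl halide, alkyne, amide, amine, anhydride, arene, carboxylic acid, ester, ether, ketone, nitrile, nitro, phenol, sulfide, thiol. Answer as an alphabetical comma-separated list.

acyl halide, alcohol, ester, thiol

Taking each segment in turn:
  HOCH2: HO– on an sp³ carbon → alcohol.
  CH(OH): –OH on an sp³ carbon → alcohol (secondary).
  CH(COBr): pendant –C(=O)X: carbonyl C bonded to C and halogen → acyl halide.
  CH(CH2SH): pendant –CH2SH → thiol.
  COOCH3: –C(=O)OCH3: carbonyl C bonded to C and to –OCH3 → ester (not ketone + ether).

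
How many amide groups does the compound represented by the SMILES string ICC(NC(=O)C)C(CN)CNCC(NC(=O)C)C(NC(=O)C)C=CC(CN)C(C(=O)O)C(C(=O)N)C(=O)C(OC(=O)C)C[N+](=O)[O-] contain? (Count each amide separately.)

Taking each segment in turn:
  ICH2: halogen on an sp³ carbon → alkyl halide.
  CH(NHCOCH3): pendant –NHC(=O)CH3: N bonded to a carbonyl → amide (not amine).
  CH(CH2NH2): pendant –CH2NH2: N on sp³ C, no adjacent C=O → amine.
  CH2NHCH2: C–N–C with sp³ carbons and no adjacent C=O → amine (secondary).
  CH(NHCOCH3): pendant –NHC(=O)CH3: N bonded to a carbonyl → amide (not amine).
  CH(NHCOCH3): pendant –NHC(=O)CH3: N bonded to a carbonyl → amide (not amine).
  CH=CH: C=C double bond → alkene.
  CH(CH2NH2): pendant –CH2NH2: N on sp³ C, no adjacent C=O → amine.
  CH(COOH): pendant –COOH: carbonyl C bonded to C and –OH → carboxylic acid.
  CH(CONH2): pendant –CONH2: carbonyl C bonded to C and N → amide.
  CO: –C(=O)– with carbon on both sides → ketone.
  CH(OCOCH3): pendant –OC(=O)CH3: an acyloxy group → ester.
  CH2NO2: –NO2 on carbon → nitro group.
Amide appears at: CH(NHCOCH3), CH(NHCOCH3), CH(NHCOCH3), CH(CONH2) → 4.

4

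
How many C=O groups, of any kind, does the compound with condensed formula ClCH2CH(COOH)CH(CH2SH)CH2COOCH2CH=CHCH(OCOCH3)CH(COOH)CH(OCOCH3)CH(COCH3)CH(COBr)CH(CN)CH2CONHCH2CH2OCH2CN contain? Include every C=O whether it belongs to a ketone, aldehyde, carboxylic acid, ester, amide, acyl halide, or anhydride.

8

CH(COOH): carboxylic acid, 1 C=O (running total 1).
CH2COOCH2: ester, 1 C=O (running total 2).
CH(OCOCH3): ester, 1 C=O (running total 3).
CH(COOH): carboxylic acid, 1 C=O (running total 4).
CH(OCOCH3): ester, 1 C=O (running total 5).
CH(COCH3): ketone, 1 C=O (running total 6).
CH(COBr): acyl halide, 1 C=O (running total 7).
CH2CONHCH2: amide, 1 C=O (running total 8).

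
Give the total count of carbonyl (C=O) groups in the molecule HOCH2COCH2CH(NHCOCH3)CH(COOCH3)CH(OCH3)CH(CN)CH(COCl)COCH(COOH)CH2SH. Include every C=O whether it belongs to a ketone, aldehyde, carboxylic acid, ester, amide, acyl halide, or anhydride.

CO: ketone, 1 C=O (running total 1).
CH(NHCOCH3): amide, 1 C=O (running total 2).
CH(COOCH3): ester, 1 C=O (running total 3).
CH(COCl): acyl halide, 1 C=O (running total 4).
CO: ketone, 1 C=O (running total 5).
CH(COOH): carboxylic acid, 1 C=O (running total 6).

6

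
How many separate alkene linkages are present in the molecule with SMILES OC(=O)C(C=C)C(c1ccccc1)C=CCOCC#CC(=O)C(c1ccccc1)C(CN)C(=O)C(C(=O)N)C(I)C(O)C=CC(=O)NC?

Reading the structure from left to right:
  HOOC: –COOH: carbonyl C bonded to –OH and C → carboxylic acid (the –OH is not a separate alcohol).
  CH(CH=CH2): pendant –CH=CH2: C=C double bond → alkene.
  CH(C6H5): pendant –C6H5: benzene ring → arene.
  CH=CH: C=C double bond → alkene.
  CH2OCH2: C–O–C with sp³ carbons on both sides and no adjacent C=O → ether.
  C≡C: C≡C triple bond → alkyne.
  CO: –C(=O)– with carbon on both sides → ketone.
  CH(C6H5): pendant –C6H5: benzene ring → arene.
  CH(CH2NH2): pendant –CH2NH2: N on sp³ C, no adjacent C=O → amine.
  CO: –C(=O)– with carbon on both sides → ketone.
  CH(CONH2): pendant –CONH2: carbonyl C bonded to C and N → amide.
  CH(I): halogen on an sp³ carbon → alkyl halide.
  CH(OH): –OH on an sp³ carbon → alcohol (secondary).
  CH=CH: C=C double bond → alkene.
  CONHCH3: –C(=O)NHCH3: carbonyl C bonded to C and to N → amide (the N is not an amine).
Alkene appears at: CH(CH=CH2), CH=CH, CH=CH → 3.

3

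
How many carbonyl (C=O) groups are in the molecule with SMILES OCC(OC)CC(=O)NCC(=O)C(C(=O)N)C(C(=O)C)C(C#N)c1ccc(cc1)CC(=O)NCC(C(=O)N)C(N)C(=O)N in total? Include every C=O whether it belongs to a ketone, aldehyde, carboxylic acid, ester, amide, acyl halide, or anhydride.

7

CH2CONHCH2: amide, 1 C=O (running total 1).
CO: ketone, 1 C=O (running total 2).
CH(CONH2): amide, 1 C=O (running total 3).
CH(COCH3): ketone, 1 C=O (running total 4).
CH2CONHCH2: amide, 1 C=O (running total 5).
CH(CONH2): amide, 1 C=O (running total 6).
CONH2: amide, 1 C=O (running total 7).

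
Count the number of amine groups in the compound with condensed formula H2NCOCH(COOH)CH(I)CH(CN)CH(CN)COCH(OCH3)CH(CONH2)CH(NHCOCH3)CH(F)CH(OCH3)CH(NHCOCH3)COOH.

0

Reading the structure from left to right:
  H2NCO: –C(=O)NH2: carbonyl C bonded to C and to N → amide (the N is not a separate amine).
  CH(COOH): pendant –COOH: carbonyl C bonded to C and –OH → carboxylic acid.
  CH(I): halogen on an sp³ carbon → alkyl halide.
  CH(CN): pendant –C≡N: nitrile.
  CH(CN): pendant –C≡N: nitrile.
  CO: –C(=O)– with carbon on both sides → ketone.
  CH(OCH3): pendant –OCH3: C–O–C with sp³ C, no adjacent C=O → ether.
  CH(CONH2): pendant –CONH2: carbonyl C bonded to C and N → amide.
  CH(NHCOCH3): pendant –NHC(=O)CH3: N bonded to a carbonyl → amide (not amine).
  CH(F): halogen on an sp³ carbon → alkyl halide.
  CH(OCH3): pendant –OCH3: C–O–C with sp³ C, no adjacent C=O → ether.
  CH(NHCOCH3): pendant –NHC(=O)CH3: N bonded to a carbonyl → amide (not amine).
  COOH: –COOH: carbonyl C bonded to –OH and C → carboxylic acid (the –OH is not a separate alcohol).
No segment is a amine: H2NCO is amide, not amine; CH(CN) is nitrile, not amine; CH(CN) is nitrile, not amine. → 0.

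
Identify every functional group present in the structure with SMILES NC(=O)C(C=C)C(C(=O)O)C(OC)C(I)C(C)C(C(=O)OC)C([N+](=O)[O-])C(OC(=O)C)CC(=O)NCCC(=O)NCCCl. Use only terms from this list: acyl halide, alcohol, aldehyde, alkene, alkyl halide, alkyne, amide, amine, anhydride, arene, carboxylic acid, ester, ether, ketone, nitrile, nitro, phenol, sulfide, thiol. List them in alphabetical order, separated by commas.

Reading the structure from left to right:
  H2NCO: –C(=O)NH2: carbonyl C bonded to C and to N → amide (the N is not a separate amine).
  CH(CH=CH2): pendant –CH=CH2: C=C double bond → alkene.
  CH(COOH): pendant –COOH: carbonyl C bonded to C and –OH → carboxylic acid.
  CH(OCH3): pendant –OCH3: C–O–C with sp³ C, no adjacent C=O → ether.
  CH(I): halogen on an sp³ carbon → alkyl halide.
  CH(COOCH3): pendant –COOCH3: carbonyl C bonded to C and –OCH3 → ester.
  CH(NO2): –NO2 on an sp³ carbon → nitro (the N=O is not a carbonyl).
  CH(OCOCH3): pendant –OC(=O)CH3: an acyloxy group → ester.
  CH2CONHCH2: –C(=O)–N– linkage → amide (the N is not an amine).
  CH2CONHCH2: –C(=O)–N– linkage → amide (the N is not an amine).
  CH2Cl: halogen on an sp³ carbon → alkyl halide.

alkene, alkyl halide, amide, carboxylic acid, ester, ether, nitro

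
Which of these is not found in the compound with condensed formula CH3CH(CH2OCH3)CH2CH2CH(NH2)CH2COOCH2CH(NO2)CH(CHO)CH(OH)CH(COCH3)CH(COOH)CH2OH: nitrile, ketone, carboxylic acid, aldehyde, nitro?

carboxylic acid: present (CH(COOH) — pendant –COOH: carbonyl C bonded to C and –OH → carboxylic acid).
ketone: present (CH(COCH3) — pendant –COCH3: carbonyl C bonded to two carbons → ketone).
aldehyde: present (CH(CHO) — pendant –CHO: carbonyl C bonded to C and H → aldehyde).
nitro: present (CH(NO2) — –NO2 on an sp³ carbon → nitro (the N=O is not a carbonyl)).
nitrile: no segment matches this pattern.

nitrile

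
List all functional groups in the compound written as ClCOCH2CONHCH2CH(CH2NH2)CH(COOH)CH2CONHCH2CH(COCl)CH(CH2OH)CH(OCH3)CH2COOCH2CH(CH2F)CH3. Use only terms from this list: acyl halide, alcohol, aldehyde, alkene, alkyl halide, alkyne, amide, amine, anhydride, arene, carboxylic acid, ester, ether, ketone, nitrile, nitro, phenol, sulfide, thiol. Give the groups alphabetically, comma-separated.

Working along the chain:
  ClCO: –C(=O)Cl: carbonyl C bonded to C and to a halogen → acyl halide (not alkyl halide).
  CH2CONHCH2: –C(=O)–N– linkage → amide (the N is not an amine).
  CH(CH2NH2): pendant –CH2NH2: N on sp³ C, no adjacent C=O → amine.
  CH(COOH): pendant –COOH: carbonyl C bonded to C and –OH → carboxylic acid.
  CH2CONHCH2: –C(=O)–N– linkage → amide (the N is not an amine).
  CH(COCl): pendant –C(=O)X: carbonyl C bonded to C and halogen → acyl halide.
  CH(CH2OH): pendant –CH2OH on an sp³ backbone C → alcohol.
  CH(OCH3): pendant –OCH3: C–O–C with sp³ C, no adjacent C=O → ether.
  CH2COOCH2: –C(=O)–O–C with C on the carbonyl side → ester.
  CH(CH2F): pendant –CH2X: halogen on sp³ carbon → alkyl halide.

acyl halide, alcohol, alkyl halide, amide, amine, carboxylic acid, ester, ether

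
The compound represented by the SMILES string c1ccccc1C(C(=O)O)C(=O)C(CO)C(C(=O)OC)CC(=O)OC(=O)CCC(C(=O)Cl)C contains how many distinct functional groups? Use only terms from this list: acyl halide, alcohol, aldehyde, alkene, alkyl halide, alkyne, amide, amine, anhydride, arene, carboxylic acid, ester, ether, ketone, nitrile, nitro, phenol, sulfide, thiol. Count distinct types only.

C6H5– phenyl ring → arene.
pendant –COOH: carbonyl C bonded to C and –OH → carboxylic acid.
–C(=O)– with carbon on both sides → ketone.
pendant –CH2OH on an sp³ backbone C → alcohol.
pendant –COOCH3: carbonyl C bonded to C and –OCH3 → ester.
two acyl groups sharing one oxygen, –C(=O)–O–C(=O)– → anhydride.
pendant –C(=O)X: carbonyl C bonded to C and halogen → acyl halide.
Distinct types present: acyl halide, alcohol, anhydride, arene, carboxylic acid, ester, ketone.

7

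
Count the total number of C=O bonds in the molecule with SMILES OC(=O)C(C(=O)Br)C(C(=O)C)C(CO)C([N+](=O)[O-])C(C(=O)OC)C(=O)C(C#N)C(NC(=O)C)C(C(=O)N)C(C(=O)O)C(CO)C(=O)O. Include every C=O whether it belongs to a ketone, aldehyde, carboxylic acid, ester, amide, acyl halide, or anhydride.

9

HOOC: carboxylic acid, 1 C=O (running total 1).
CH(COBr): acyl halide, 1 C=O (running total 2).
CH(COCH3): ketone, 1 C=O (running total 3).
CH(COOCH3): ester, 1 C=O (running total 4).
CO: ketone, 1 C=O (running total 5).
CH(NHCOCH3): amide, 1 C=O (running total 6).
CH(CONH2): amide, 1 C=O (running total 7).
CH(COOH): carboxylic acid, 1 C=O (running total 8).
COOH: carboxylic acid, 1 C=O (running total 9).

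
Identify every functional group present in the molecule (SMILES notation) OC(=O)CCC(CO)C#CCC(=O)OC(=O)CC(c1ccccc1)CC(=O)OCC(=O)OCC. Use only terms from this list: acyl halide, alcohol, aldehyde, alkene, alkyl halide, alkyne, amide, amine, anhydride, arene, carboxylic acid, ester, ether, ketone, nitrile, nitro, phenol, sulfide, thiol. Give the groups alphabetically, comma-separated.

alcohol, alkyne, anhydride, arene, carboxylic acid, ester

Reading the structure from left to right:
  HOOC: –COOH: carbonyl C bonded to –OH and C → carboxylic acid (the –OH is not a separate alcohol).
  CH(CH2OH): pendant –CH2OH on an sp³ backbone C → alcohol.
  C≡C: C≡C triple bond → alkyne.
  CH2CO-O-COCH2: two acyl groups sharing one oxygen, –C(=O)–O–C(=O)– → anhydride.
  CH(C6H5): pendant –C6H5: benzene ring → arene.
  CH2COOCH2: –C(=O)–O–C with C on the carbonyl side → ester.
  COOCH2CH3: –C(=O)OCH2CH3: carbonyl C bonded to C and to –OEt → ester.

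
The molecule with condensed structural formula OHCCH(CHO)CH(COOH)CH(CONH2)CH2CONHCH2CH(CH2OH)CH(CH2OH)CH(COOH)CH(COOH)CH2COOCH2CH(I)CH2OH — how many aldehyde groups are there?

terminal –CHO: carbonyl C bonded to H and C → aldehyde.
pendant –CHO: carbonyl C bonded to C and H → aldehyde.
pendant –COOH: carbonyl C bonded to C and –OH → carboxylic acid.
pendant –CONH2: carbonyl C bonded to C and N → amide.
–C(=O)–N– linkage → amide (the N is not an amine).
pendant –CH2OH on an sp³ backbone C → alcohol.
pendant –CH2OH on an sp³ backbone C → alcohol.
pendant –COOH: carbonyl C bonded to C and –OH → carboxylic acid.
pendant –COOH: carbonyl C bonded to C and –OH → carboxylic acid.
–C(=O)–O–C with C on the carbonyl side → ester.
halogen on an sp³ carbon → alkyl halide.
–OH on an sp³ carbon → alcohol.
Aldehyde appears at: OHC, CH(CHO) → 2.

2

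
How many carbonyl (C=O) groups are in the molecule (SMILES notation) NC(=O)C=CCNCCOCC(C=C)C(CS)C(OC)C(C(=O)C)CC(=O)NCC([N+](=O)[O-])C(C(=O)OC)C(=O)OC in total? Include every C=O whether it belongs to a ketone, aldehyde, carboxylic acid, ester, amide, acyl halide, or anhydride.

5

H2NCO: amide, 1 C=O (running total 1).
CH(COCH3): ketone, 1 C=O (running total 2).
CH2CONHCH2: amide, 1 C=O (running total 3).
CH(COOCH3): ester, 1 C=O (running total 4).
COOCH3: ester, 1 C=O (running total 5).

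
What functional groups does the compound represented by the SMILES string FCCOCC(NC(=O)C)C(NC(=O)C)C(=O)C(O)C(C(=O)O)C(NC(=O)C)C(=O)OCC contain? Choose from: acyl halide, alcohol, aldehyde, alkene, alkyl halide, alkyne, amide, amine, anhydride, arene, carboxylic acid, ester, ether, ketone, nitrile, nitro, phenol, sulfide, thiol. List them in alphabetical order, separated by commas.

Reading the structure from left to right:
  FCH2: halogen on an sp³ carbon → alkyl halide.
  CH2OCH2: C–O–C with sp³ carbons on both sides and no adjacent C=O → ether.
  CH(NHCOCH3): pendant –NHC(=O)CH3: N bonded to a carbonyl → amide (not amine).
  CH(NHCOCH3): pendant –NHC(=O)CH3: N bonded to a carbonyl → amide (not amine).
  CO: –C(=O)– with carbon on both sides → ketone.
  CH(OH): –OH on an sp³ carbon → alcohol (secondary).
  CH(COOH): pendant –COOH: carbonyl C bonded to C and –OH → carboxylic acid.
  CH(NHCOCH3): pendant –NHC(=O)CH3: N bonded to a carbonyl → amide (not amine).
  COOCH2CH3: –C(=O)OCH2CH3: carbonyl C bonded to C and to –OEt → ester.

alcohol, alkyl halide, amide, carboxylic acid, ester, ether, ketone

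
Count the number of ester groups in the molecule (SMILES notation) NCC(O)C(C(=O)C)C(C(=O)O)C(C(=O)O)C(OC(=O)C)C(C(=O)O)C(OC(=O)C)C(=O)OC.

3

–NH2 on an sp³ carbon with no adjacent C=O → amine.
–OH on an sp³ carbon → alcohol (secondary).
pendant –COCH3: carbonyl C bonded to two carbons → ketone.
pendant –COOH: carbonyl C bonded to C and –OH → carboxylic acid.
pendant –COOH: carbonyl C bonded to C and –OH → carboxylic acid.
pendant –OC(=O)CH3: an acyloxy group → ester.
pendant –COOH: carbonyl C bonded to C and –OH → carboxylic acid.
pendant –OC(=O)CH3: an acyloxy group → ester.
–C(=O)OCH3: carbonyl C bonded to C and to –OCH3 → ester (not ketone + ether).
Ester appears at: CH(OCOCH3), CH(OCOCH3), COOCH3 → 3.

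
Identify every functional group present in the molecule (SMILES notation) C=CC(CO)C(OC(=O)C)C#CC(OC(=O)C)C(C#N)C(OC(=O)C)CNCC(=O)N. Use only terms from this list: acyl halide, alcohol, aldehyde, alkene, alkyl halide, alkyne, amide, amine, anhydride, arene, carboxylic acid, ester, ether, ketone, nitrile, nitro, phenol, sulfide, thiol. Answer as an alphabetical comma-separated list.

alcohol, alkene, alkyne, amide, amine, ester, nitrile

Reading the structure from left to right:
  CH2=CH: C=C double bond → alkene.
  CH(CH2OH): pendant –CH2OH on an sp³ backbone C → alcohol.
  CH(OCOCH3): pendant –OC(=O)CH3: an acyloxy group → ester.
  C≡C: C≡C triple bond → alkyne.
  CH(OCOCH3): pendant –OC(=O)CH3: an acyloxy group → ester.
  CH(CN): pendant –C≡N: nitrile.
  CH(OCOCH3): pendant –OC(=O)CH3: an acyloxy group → ester.
  CH2NHCH2: C–N–C with sp³ carbons and no adjacent C=O → amine (secondary).
  CONH2: –C(=O)NH2: carbonyl C bonded to C and to N → amide (the N is not a separate amine).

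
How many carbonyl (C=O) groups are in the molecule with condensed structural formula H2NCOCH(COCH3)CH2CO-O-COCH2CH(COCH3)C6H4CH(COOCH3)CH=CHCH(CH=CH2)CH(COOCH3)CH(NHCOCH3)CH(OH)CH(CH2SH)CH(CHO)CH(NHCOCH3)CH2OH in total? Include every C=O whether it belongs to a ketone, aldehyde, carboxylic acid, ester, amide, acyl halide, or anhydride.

10

H2NCO: amide, 1 C=O (running total 1).
CH(COCH3): ketone, 1 C=O (running total 2).
CH2CO-O-COCH2: anhydride, 2 C=O (running total 4).
CH(COCH3): ketone, 1 C=O (running total 5).
CH(COOCH3): ester, 1 C=O (running total 6).
CH(COOCH3): ester, 1 C=O (running total 7).
CH(NHCOCH3): amide, 1 C=O (running total 8).
CH(CHO): aldehyde, 1 C=O (running total 9).
CH(NHCOCH3): amide, 1 C=O (running total 10).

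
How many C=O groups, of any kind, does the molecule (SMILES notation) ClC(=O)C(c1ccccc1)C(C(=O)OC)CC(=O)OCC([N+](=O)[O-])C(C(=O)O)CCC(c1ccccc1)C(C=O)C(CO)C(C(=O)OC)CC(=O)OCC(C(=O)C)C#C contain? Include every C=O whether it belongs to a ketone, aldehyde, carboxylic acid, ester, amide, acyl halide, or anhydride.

8

ClCO: acyl halide, 1 C=O (running total 1).
CH(COOCH3): ester, 1 C=O (running total 2).
CH2COOCH2: ester, 1 C=O (running total 3).
CH(COOH): carboxylic acid, 1 C=O (running total 4).
CH(CHO): aldehyde, 1 C=O (running total 5).
CH(COOCH3): ester, 1 C=O (running total 6).
CH2COOCH2: ester, 1 C=O (running total 7).
CH(COCH3): ketone, 1 C=O (running total 8).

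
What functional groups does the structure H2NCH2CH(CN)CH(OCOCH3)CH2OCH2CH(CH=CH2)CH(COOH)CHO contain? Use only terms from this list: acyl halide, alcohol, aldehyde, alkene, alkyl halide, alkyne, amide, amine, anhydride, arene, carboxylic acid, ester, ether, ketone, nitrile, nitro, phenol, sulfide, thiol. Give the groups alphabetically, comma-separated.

aldehyde, alkene, amine, carboxylic acid, ester, ether, nitrile

Working along the chain:
  H2NCH2: –NH2 on an sp³ carbon with no adjacent C=O → amine.
  CH(CN): pendant –C≡N: nitrile.
  CH(OCOCH3): pendant –OC(=O)CH3: an acyloxy group → ester.
  CH2OCH2: C–O–C with sp³ carbons on both sides and no adjacent C=O → ether.
  CH(CH=CH2): pendant –CH=CH2: C=C double bond → alkene.
  CH(COOH): pendant –COOH: carbonyl C bonded to C and –OH → carboxylic acid.
  CHO: terminal –CHO: carbonyl C bonded to H and C → aldehyde.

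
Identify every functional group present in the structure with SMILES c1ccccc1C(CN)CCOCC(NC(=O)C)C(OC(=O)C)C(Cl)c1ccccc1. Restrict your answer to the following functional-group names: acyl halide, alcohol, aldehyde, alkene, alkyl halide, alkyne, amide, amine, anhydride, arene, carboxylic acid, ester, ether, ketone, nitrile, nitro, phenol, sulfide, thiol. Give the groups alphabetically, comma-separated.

C6H5– phenyl ring → arene.
pendant –CH2NH2: N on sp³ C, no adjacent C=O → amine.
C–O–C with sp³ carbons on both sides and no adjacent C=O → ether.
pendant –NHC(=O)CH3: N bonded to a carbonyl → amide (not amine).
pendant –OC(=O)CH3: an acyloxy group → ester.
halogen on an sp³ carbon → alkyl halide.
–C6H5 phenyl ring → arene.

alkyl halide, amide, amine, arene, ester, ether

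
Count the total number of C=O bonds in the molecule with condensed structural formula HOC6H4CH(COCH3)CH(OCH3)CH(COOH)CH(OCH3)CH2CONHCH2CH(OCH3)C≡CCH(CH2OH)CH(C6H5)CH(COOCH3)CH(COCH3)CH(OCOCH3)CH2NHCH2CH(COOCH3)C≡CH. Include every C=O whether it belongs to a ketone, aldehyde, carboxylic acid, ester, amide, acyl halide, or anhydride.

7

CH(COCH3): ketone, 1 C=O (running total 1).
CH(COOH): carboxylic acid, 1 C=O (running total 2).
CH2CONHCH2: amide, 1 C=O (running total 3).
CH(COOCH3): ester, 1 C=O (running total 4).
CH(COCH3): ketone, 1 C=O (running total 5).
CH(OCOCH3): ester, 1 C=O (running total 6).
CH(COOCH3): ester, 1 C=O (running total 7).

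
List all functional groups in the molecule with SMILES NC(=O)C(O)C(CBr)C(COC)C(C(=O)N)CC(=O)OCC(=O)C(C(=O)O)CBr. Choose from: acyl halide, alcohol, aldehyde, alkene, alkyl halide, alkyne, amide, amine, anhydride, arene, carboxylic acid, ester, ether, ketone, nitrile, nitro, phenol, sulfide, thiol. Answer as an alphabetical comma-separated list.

alcohol, alkyl halide, amide, carboxylic acid, ester, ether, ketone

Working along the chain:
  H2NCO: –C(=O)NH2: carbonyl C bonded to C and to N → amide (the N is not a separate amine).
  CH(OH): –OH on an sp³ carbon → alcohol (secondary).
  CH(CH2Br): pendant –CH2X: halogen on sp³ carbon → alkyl halide.
  CH(CH2OCH3): pendant –CH2OCH3: C–O–C linkage → ether.
  CH(CONH2): pendant –CONH2: carbonyl C bonded to C and N → amide.
  CH2COOCH2: –C(=O)–O–C with C on the carbonyl side → ester.
  CO: –C(=O)– with carbon on both sides → ketone.
  CH(COOH): pendant –COOH: carbonyl C bonded to C and –OH → carboxylic acid.
  CH2Br: halogen on an sp³ carbon → alkyl halide.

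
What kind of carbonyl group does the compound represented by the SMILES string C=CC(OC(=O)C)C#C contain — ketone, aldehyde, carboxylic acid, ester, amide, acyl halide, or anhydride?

ester

The carbonyl is in the CH(OCOCH3) segment: pendant –OC(=O)CH3: an acyloxy group → ester.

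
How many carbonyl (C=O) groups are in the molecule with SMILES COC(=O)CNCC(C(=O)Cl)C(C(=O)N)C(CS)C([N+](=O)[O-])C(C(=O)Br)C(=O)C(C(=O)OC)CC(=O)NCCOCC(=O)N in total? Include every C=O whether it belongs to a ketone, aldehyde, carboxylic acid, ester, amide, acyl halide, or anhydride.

8

CH3OOC: ester, 1 C=O (running total 1).
CH(COCl): acyl halide, 1 C=O (running total 2).
CH(CONH2): amide, 1 C=O (running total 3).
CH(COBr): acyl halide, 1 C=O (running total 4).
CO: ketone, 1 C=O (running total 5).
CH(COOCH3): ester, 1 C=O (running total 6).
CH2CONHCH2: amide, 1 C=O (running total 7).
CONH2: amide, 1 C=O (running total 8).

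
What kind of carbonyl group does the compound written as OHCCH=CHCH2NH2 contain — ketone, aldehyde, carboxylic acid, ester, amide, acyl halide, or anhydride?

The carbonyl is in the OHC segment: terminal –CHO: carbonyl C bonded to H and C → aldehyde.

aldehyde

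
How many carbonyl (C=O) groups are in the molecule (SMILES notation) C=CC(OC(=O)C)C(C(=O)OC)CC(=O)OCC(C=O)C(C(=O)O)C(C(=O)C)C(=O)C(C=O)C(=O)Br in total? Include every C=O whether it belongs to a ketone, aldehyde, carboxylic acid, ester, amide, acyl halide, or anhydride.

CH(OCOCH3): ester, 1 C=O (running total 1).
CH(COOCH3): ester, 1 C=O (running total 2).
CH2COOCH2: ester, 1 C=O (running total 3).
CH(CHO): aldehyde, 1 C=O (running total 4).
CH(COOH): carboxylic acid, 1 C=O (running total 5).
CH(COCH3): ketone, 1 C=O (running total 6).
CO: ketone, 1 C=O (running total 7).
CH(CHO): aldehyde, 1 C=O (running total 8).
COBr: acyl halide, 1 C=O (running total 9).

9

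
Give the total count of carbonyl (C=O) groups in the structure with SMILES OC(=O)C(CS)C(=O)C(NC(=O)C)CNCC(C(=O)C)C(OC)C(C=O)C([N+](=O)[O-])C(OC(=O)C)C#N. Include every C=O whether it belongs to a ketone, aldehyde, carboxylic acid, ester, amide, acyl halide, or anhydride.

6

HOOC: carboxylic acid, 1 C=O (running total 1).
CO: ketone, 1 C=O (running total 2).
CH(NHCOCH3): amide, 1 C=O (running total 3).
CH(COCH3): ketone, 1 C=O (running total 4).
CH(CHO): aldehyde, 1 C=O (running total 5).
CH(OCOCH3): ester, 1 C=O (running total 6).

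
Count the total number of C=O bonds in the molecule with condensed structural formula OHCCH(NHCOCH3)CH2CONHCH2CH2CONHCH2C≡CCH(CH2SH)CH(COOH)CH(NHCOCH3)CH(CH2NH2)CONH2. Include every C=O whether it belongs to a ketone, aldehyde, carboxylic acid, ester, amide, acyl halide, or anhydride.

7

OHC: aldehyde, 1 C=O (running total 1).
CH(NHCOCH3): amide, 1 C=O (running total 2).
CH2CONHCH2: amide, 1 C=O (running total 3).
CH2CONHCH2: amide, 1 C=O (running total 4).
CH(COOH): carboxylic acid, 1 C=O (running total 5).
CH(NHCOCH3): amide, 1 C=O (running total 6).
CONH2: amide, 1 C=O (running total 7).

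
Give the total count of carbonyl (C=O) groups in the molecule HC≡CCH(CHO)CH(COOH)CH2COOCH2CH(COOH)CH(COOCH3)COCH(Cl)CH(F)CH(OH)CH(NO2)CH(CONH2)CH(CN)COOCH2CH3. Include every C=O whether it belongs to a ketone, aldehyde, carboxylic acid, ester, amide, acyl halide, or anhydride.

8

CH(CHO): aldehyde, 1 C=O (running total 1).
CH(COOH): carboxylic acid, 1 C=O (running total 2).
CH2COOCH2: ester, 1 C=O (running total 3).
CH(COOH): carboxylic acid, 1 C=O (running total 4).
CH(COOCH3): ester, 1 C=O (running total 5).
CO: ketone, 1 C=O (running total 6).
CH(CONH2): amide, 1 C=O (running total 7).
COOCH2CH3: ester, 1 C=O (running total 8).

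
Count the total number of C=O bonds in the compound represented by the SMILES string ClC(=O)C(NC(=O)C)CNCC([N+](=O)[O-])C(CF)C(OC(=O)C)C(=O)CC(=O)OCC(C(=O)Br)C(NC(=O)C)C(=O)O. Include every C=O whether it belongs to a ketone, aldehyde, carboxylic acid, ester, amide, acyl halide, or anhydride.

8

ClCO: acyl halide, 1 C=O (running total 1).
CH(NHCOCH3): amide, 1 C=O (running total 2).
CH(OCOCH3): ester, 1 C=O (running total 3).
CO: ketone, 1 C=O (running total 4).
CH2COOCH2: ester, 1 C=O (running total 5).
CH(COBr): acyl halide, 1 C=O (running total 6).
CH(NHCOCH3): amide, 1 C=O (running total 7).
COOH: carboxylic acid, 1 C=O (running total 8).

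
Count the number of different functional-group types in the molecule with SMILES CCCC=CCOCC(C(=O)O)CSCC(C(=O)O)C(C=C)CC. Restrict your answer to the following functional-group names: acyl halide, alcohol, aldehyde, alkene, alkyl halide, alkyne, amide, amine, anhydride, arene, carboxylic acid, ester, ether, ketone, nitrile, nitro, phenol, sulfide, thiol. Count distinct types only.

Working along the chain:
  CH=CH: C=C double bond → alkene.
  CH2OCH2: C–O–C with sp³ carbons on both sides and no adjacent C=O → ether.
  CH(COOH): pendant –COOH: carbonyl C bonded to C and –OH → carboxylic acid.
  CH2SCH2: C–S–C linkage → sulfide (thioether).
  CH(COOH): pendant –COOH: carbonyl C bonded to C and –OH → carboxylic acid.
  CH(CH=CH2): pendant –CH=CH2: C=C double bond → alkene.
Distinct types present: alkene, carboxylic acid, ether, sulfide.

4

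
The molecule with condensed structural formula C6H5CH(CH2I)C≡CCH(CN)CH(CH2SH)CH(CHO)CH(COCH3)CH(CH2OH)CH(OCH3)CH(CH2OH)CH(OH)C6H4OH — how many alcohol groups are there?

3

Reading the structure from left to right:
  C6H5: C6H5– phenyl ring → arene.
  CH(CH2I): pendant –CH2X: halogen on sp³ carbon → alkyl halide.
  C≡C: C≡C triple bond → alkyne.
  CH(CN): pendant –C≡N: nitrile.
  CH(CH2SH): pendant –CH2SH → thiol.
  CH(CHO): pendant –CHO: carbonyl C bonded to C and H → aldehyde.
  CH(COCH3): pendant –COCH3: carbonyl C bonded to two carbons → ketone.
  CH(CH2OH): pendant –CH2OH on an sp³ backbone C → alcohol.
  CH(OCH3): pendant –OCH3: C–O–C with sp³ C, no adjacent C=O → ether.
  CH(CH2OH): pendant –CH2OH on an sp³ backbone C → alcohol.
  CH(OH): –OH on an sp³ carbon → alcohol (secondary).
  C6H4OH: –OH attached directly to an aromatic ring → phenol (not alcohol); the ring itself is an arene.
Alcohol appears at: CH(CH2OH), CH(CH2OH), CH(OH) → 3.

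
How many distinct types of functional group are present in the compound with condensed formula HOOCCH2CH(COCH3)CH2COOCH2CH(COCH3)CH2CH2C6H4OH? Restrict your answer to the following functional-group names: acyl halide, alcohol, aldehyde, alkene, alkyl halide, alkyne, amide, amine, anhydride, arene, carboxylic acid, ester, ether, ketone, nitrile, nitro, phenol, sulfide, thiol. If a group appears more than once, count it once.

Reading the structure from left to right:
  HOOC: –COOH: carbonyl C bonded to –OH and C → carboxylic acid (the –OH is not a separate alcohol).
  CH(COCH3): pendant –COCH3: carbonyl C bonded to two carbons → ketone.
  CH2COOCH2: –C(=O)–O–C with C on the carbonyl side → ester.
  CH(COCH3): pendant –COCH3: carbonyl C bonded to two carbons → ketone.
  C6H4OH: –OH attached directly to an aromatic ring → phenol (not alcohol); the ring itself is an arene.
Distinct types present: arene, carboxylic acid, ester, ketone, phenol.

5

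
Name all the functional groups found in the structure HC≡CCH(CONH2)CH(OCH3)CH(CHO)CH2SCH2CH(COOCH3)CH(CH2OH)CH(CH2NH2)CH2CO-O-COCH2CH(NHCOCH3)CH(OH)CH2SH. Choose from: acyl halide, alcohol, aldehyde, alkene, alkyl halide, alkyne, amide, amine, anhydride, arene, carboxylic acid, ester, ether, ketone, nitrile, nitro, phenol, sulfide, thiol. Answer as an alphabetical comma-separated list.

alcohol, aldehyde, alkyne, amide, amine, anhydride, ester, ether, sulfide, thiol

C≡C triple bond → alkyne.
pendant –CONH2: carbonyl C bonded to C and N → amide.
pendant –OCH3: C–O–C with sp³ C, no adjacent C=O → ether.
pendant –CHO: carbonyl C bonded to C and H → aldehyde.
C–S–C linkage → sulfide (thioether).
pendant –COOCH3: carbonyl C bonded to C and –OCH3 → ester.
pendant –CH2OH on an sp³ backbone C → alcohol.
pendant –CH2NH2: N on sp³ C, no adjacent C=O → amine.
two acyl groups sharing one oxygen, –C(=O)–O–C(=O)– → anhydride.
pendant –NHC(=O)CH3: N bonded to a carbonyl → amide (not amine).
–OH on an sp³ carbon → alcohol (secondary).
–SH on an sp³ carbon → thiol.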